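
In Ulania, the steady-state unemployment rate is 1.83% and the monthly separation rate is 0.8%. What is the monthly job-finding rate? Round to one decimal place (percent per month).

From u* = s/(s+f): f = s·(1−u)/u.
f = 0.8 × (1 − 0.0183) / 0.0183 = 0.7854 / 0.0183 ≈ 42.9% per month.

Job-finding rate ≈ 42.9% per month.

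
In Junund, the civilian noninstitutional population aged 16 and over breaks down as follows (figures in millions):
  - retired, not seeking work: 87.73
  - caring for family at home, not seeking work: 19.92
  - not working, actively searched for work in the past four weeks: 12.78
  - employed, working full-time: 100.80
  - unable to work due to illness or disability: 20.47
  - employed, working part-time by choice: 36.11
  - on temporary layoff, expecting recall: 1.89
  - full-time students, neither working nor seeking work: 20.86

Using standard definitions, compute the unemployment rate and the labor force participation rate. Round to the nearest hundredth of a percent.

Employed = 100.80 + 36.11 = 136.91 million.
Unemployed = 12.78 + 1.89 = 14.67 million (jobless and actively searching, or on temporary layoff).
Labor force = 136.91 + 14.67 = 151.58 million.
Not in labor force = 87.73 + 19.92 + 20.47 + 20.86 = 148.98 million (those not working and not actively searching are outside the labor force).
Civilian working-age population = 151.58 + 148.98 = 300.56 million.
Unemployment rate = 14.67 / 151.58 = 9.68%.
Labor force participation rate = 151.58 / 300.56 = 50.43%.

Unemployment rate ≈ 9.68%; labor force participation rate ≈ 50.43%.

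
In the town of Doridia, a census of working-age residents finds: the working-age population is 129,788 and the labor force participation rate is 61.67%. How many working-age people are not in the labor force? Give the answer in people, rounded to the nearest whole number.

Share not in the labor force = 1 − 0.6167 = 0.3833.
Not in labor force = 0.3833 × 129,788 ≈ 49,748.

About 49,748 are not in the labor force.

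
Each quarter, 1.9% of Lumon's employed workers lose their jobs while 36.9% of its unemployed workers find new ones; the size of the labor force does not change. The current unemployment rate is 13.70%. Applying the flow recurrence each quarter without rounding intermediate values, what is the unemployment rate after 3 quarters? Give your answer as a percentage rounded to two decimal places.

With a fixed labor force, u_{t+1} = u_t + s·(1−u_t) − f·u_t = u_t·(1−s−f) + s.
Here 1−s−f = 0.612 and s = 0.019.
u_1 = 0.137000 × 0.612 + 0.019 = 0.102844.
u_2 = 0.102844 × 0.612 + 0.019 = 0.081941.
u_3 = 0.081941 × 0.612 + 0.019 = 0.069148.

Unemployment rate after three quarters ≈ 6.91%.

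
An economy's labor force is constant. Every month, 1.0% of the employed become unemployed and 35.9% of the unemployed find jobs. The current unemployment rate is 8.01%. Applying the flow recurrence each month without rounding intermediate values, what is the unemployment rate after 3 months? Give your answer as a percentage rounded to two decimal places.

Unemployment rate after three months ≈ 4.04%.

With a fixed labor force, u_{t+1} = u_t + s·(1−u_t) − f·u_t = u_t·(1−s−f) + s.
Here 1−s−f = 0.631 and s = 0.010.
u_1 = 0.080100 × 0.631 + 0.010 = 0.060543.
u_2 = 0.060543 × 0.631 + 0.010 = 0.048203.
u_3 = 0.048203 × 0.631 + 0.010 = 0.040416.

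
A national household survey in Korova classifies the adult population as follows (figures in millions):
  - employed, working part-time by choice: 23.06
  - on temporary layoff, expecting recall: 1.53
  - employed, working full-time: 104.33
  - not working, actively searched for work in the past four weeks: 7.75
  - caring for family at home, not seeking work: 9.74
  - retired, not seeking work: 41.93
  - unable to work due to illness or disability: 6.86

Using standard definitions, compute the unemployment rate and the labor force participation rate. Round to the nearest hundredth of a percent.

Employed = 23.06 + 104.33 = 127.39 million.
Unemployed = 1.53 + 7.75 = 9.28 million (jobless and actively searching, or on temporary layoff).
Labor force = 127.39 + 9.28 = 136.67 million.
Not in labor force = 9.74 + 41.93 + 6.86 = 58.53 million (those not working and not actively searching are outside the labor force).
Civilian working-age population = 136.67 + 58.53 = 195.20 million.
Unemployment rate = 9.28 / 136.67 = 6.79%.
Labor force participation rate = 136.67 / 195.20 = 70.02%.

Unemployment rate ≈ 6.79%; labor force participation rate ≈ 70.02%.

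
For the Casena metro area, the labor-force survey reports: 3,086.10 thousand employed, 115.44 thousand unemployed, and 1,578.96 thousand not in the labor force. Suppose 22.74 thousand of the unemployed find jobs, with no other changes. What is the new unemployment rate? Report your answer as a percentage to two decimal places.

Initially, labor force = 3,086.10 + 115.44 = 3,201.54 thousand, so u = 115.44/3,201.54 = 3.61%.
After the change, unemployed falls and employed rises by 22.74; labor force unchanged → E = 3,108.84, U = 92.70, labor force = 3,201.54 thousand.
New unemployment rate = 92.70 / 3,201.54 = 2.90%.

New unemployment rate ≈ 2.90%.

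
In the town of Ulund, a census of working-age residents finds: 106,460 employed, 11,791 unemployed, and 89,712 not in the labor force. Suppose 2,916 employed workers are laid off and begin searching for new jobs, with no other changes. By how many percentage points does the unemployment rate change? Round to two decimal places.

Initially, labor force = 106,460 + 11,791 = 118,251, so u = 11,791/118,251 = 9.97%.
After the change, employed falls and unemployed rises by 2,916; labor force unchanged → E = 103,544, U = 14,707, labor force = 118,251.
New unemployment rate = 14,707 / 118,251 = 12.44%.
Change = 12.44% − 9.97% = +2.47 percentage points.

The unemployment rate changes by +2.47 percentage points.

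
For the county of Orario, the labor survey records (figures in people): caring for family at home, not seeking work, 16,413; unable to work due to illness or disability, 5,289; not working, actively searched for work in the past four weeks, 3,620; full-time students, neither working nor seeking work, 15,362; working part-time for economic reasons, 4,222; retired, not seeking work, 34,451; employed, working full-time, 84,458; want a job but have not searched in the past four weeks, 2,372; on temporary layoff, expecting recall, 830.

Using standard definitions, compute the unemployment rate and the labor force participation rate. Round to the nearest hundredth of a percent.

Employed = 4,222 + 84,458 = 88,680 (anyone who worked, including part-time for economic reasons, counts as employed).
Unemployed = 3,620 + 830 = 4,450 (jobless and actively searching, or on temporary layoff).
Labor force = 88,680 + 4,450 = 93,130.
Not in labor force = 16,413 + 5,289 + 15,362 + 34,451 + 2,372 = 73,887 (those not working and not actively searching are outside the labor force — including those who want a job but have given up searching).
Civilian working-age population = 93,130 + 73,887 = 167,017.
Unemployment rate = 4,450 / 93,130 = 4.78%.
Labor force participation rate = 93,130 / 167,017 = 55.76%.

Unemployment rate ≈ 4.78%; labor force participation rate ≈ 55.76%.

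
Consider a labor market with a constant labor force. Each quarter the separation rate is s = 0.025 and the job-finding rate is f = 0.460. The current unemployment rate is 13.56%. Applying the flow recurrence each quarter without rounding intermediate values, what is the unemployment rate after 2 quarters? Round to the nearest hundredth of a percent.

With a fixed labor force, u_{t+1} = u_t + s·(1−u_t) − f·u_t = u_t·(1−s−f) + s.
Here 1−s−f = 0.515 and s = 0.025.
u_1 = 0.135600 × 0.515 + 0.025 = 0.094834.
u_2 = 0.094834 × 0.515 + 0.025 = 0.073840.

Unemployment rate after two quarters ≈ 7.38%.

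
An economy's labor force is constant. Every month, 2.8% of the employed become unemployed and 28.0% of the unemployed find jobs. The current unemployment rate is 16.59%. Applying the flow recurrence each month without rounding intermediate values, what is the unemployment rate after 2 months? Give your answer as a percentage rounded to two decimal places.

Unemployment rate after two months ≈ 12.68%.

With a fixed labor force, u_{t+1} = u_t + s·(1−u_t) − f·u_t = u_t·(1−s−f) + s.
Here 1−s−f = 0.692 and s = 0.028.
u_1 = 0.165900 × 0.692 + 0.028 = 0.142803.
u_2 = 0.142803 × 0.692 + 0.028 = 0.126820.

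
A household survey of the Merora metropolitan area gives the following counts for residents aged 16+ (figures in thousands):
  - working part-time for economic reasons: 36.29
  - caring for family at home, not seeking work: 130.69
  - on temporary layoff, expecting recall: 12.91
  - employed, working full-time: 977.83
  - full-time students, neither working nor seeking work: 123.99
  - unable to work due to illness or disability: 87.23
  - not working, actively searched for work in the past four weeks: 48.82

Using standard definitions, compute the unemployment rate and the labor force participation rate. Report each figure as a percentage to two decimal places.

Unemployment rate ≈ 5.74%; labor force participation rate ≈ 75.88%.

Employed = 36.29 + 977.83 = 1,014.12 thousand (anyone who worked, including part-time for economic reasons, counts as employed).
Unemployed = 12.91 + 48.82 = 61.73 thousand (jobless and actively searching, or on temporary layoff).
Labor force = 1,014.12 + 61.73 = 1,075.85 thousand.
Not in labor force = 130.69 + 123.99 + 87.23 = 341.91 thousand (those not working and not actively searching are outside the labor force).
Civilian working-age population = 1,075.85 + 341.91 = 1,417.76 thousand.
Unemployment rate = 61.73 / 1,075.85 = 5.74%.
Labor force participation rate = 1,075.85 / 1,417.76 = 75.88%.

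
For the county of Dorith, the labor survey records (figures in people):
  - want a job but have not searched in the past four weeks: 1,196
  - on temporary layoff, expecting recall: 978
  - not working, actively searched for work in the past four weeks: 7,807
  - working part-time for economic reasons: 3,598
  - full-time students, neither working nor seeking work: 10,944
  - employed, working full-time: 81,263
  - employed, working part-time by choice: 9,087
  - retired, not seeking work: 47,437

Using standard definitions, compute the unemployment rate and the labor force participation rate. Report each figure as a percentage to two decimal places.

Employed = 3,598 + 81,263 + 9,087 = 93,948 (anyone who worked, including part-time for economic reasons, counts as employed).
Unemployed = 978 + 7,807 = 8,785 (jobless and actively searching, or on temporary layoff).
Labor force = 93,948 + 8,785 = 102,733.
Not in labor force = 1,196 + 10,944 + 47,437 = 59,577 (those not working and not actively searching are outside the labor force — including those who want a job but have given up searching).
Civilian working-age population = 102,733 + 59,577 = 162,310.
Unemployment rate = 8,785 / 102,733 = 8.55%.
Labor force participation rate = 102,733 / 162,310 = 63.29%.

Unemployment rate ≈ 8.55%; labor force participation rate ≈ 63.29%.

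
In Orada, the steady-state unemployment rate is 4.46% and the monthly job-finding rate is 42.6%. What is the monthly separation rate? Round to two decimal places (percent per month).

From u* = s/(s+f): s = u·f/(1−u).
s = 0.0446 × 42.6 / (1 − 0.0446) = 1.9000 / 0.9554 ≈ 1.99% per month.

Separation rate ≈ 1.99% per month.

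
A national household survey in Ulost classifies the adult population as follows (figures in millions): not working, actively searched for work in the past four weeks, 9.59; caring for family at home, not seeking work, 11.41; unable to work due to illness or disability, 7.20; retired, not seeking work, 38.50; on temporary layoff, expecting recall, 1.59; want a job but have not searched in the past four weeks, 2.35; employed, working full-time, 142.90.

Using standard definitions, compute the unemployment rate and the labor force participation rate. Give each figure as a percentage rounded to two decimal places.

Unemployment rate ≈ 7.26%; labor force participation rate ≈ 72.16%.

Employed = 142.90 million.
Unemployed = 9.59 + 1.59 = 11.18 million (jobless and actively searching, or on temporary layoff).
Labor force = 142.90 + 11.18 = 154.08 million.
Not in labor force = 11.41 + 7.20 + 38.50 + 2.35 = 59.46 million (those not working and not actively searching are outside the labor force — including those who want a job but have given up searching).
Civilian working-age population = 154.08 + 59.46 = 213.54 million.
Unemployment rate = 11.18 / 154.08 = 7.26%.
Labor force participation rate = 154.08 / 213.54 = 72.16%.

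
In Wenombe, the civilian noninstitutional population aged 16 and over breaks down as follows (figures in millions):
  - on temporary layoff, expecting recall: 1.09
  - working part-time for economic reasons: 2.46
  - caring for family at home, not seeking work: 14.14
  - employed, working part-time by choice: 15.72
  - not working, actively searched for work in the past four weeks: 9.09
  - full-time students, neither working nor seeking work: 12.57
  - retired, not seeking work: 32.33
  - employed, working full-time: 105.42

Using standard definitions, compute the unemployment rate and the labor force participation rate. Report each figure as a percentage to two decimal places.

Unemployment rate ≈ 7.61%; labor force participation rate ≈ 69.38%.

Employed = 2.46 + 15.72 + 105.42 = 123.60 million (anyone who worked, including part-time for economic reasons, counts as employed).
Unemployed = 1.09 + 9.09 = 10.18 million (jobless and actively searching, or on temporary layoff).
Labor force = 123.60 + 10.18 = 133.78 million.
Not in labor force = 14.14 + 12.57 + 32.33 = 59.04 million (those not working and not actively searching are outside the labor force).
Civilian working-age population = 133.78 + 59.04 = 192.82 million.
Unemployment rate = 10.18 / 133.78 = 7.61%.
Labor force participation rate = 133.78 / 192.82 = 69.38%.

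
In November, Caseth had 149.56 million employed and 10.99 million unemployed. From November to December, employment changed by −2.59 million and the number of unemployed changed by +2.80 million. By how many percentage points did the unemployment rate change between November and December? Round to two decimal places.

November: labor force = 149.56 + 10.99 = 160.55; u = 10.99/160.55 = 6.85%.
December: labor force = 146.97 + 13.79 = 160.76; u = 13.79/160.76 = 8.58%.
Change = 8.58% − 6.85% = +1.73 pp.

The unemployment rate changed by +1.73 percentage points.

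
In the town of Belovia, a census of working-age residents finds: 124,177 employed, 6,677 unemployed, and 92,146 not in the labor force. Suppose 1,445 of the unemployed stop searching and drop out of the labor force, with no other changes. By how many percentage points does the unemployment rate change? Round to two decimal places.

Initially, labor force = 124,177 + 6,677 = 130,854, so u = 6,677/130,854 = 5.10%.
After the change, unemployed and labor force both fall by 1,445 → E = 124,177, U = 5,232, labor force = 129,409.
New unemployment rate = 5,232 / 129,409 = 4.04%.
Change = 4.04% − 5.10% = −1.06 percentage points.

The unemployment rate changes by −1.06 percentage points.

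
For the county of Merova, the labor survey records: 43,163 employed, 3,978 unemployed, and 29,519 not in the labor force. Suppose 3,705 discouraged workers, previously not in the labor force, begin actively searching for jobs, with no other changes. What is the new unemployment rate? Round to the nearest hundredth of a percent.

Initially, labor force = 43,163 + 3,978 = 47,141, so u = 3,978/47,141 = 8.44%.
After the change, unemployed and labor force both rise by 3,705 → E = 43,163, U = 7,683, labor force = 50,846.
New unemployment rate = 7,683 / 50,846 = 15.11%.

New unemployment rate ≈ 15.11%.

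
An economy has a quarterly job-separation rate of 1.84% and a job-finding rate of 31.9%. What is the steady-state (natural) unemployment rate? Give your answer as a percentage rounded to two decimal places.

At steady state the flows balance: s·E = f·U, so U/(E+U) = s/(s+f).
u* = 1.84 / (1.84 + 31.9) = 1.84 / 33.74 = 5.45%.

Steady-state unemployment rate ≈ 5.45%.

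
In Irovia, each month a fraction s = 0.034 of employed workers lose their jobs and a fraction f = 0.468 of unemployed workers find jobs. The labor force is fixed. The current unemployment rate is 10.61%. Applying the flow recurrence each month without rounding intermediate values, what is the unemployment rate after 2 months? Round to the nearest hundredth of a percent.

With a fixed labor force, u_{t+1} = u_t + s·(1−u_t) − f·u_t = u_t·(1−s−f) + s.
Here 1−s−f = 0.498 and s = 0.034.
u_1 = 0.106100 × 0.498 + 0.034 = 0.086838.
u_2 = 0.086838 × 0.498 + 0.034 = 0.077245.

Unemployment rate after two months ≈ 7.72%.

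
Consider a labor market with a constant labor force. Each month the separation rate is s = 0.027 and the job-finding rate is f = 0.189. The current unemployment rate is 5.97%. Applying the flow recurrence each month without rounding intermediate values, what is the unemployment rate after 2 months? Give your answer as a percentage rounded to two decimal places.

Unemployment rate after two months ≈ 8.49%.

With a fixed labor force, u_{t+1} = u_t + s·(1−u_t) − f·u_t = u_t·(1−s−f) + s.
Here 1−s−f = 0.784 and s = 0.027.
u_1 = 0.059700 × 0.784 + 0.027 = 0.073805.
u_2 = 0.073805 × 0.784 + 0.027 = 0.084863.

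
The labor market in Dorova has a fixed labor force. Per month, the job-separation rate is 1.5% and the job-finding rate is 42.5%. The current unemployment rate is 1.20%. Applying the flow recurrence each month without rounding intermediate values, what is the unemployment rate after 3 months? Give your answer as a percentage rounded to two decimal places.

With a fixed labor force, u_{t+1} = u_t + s·(1−u_t) − f·u_t = u_t·(1−s−f) + s.
Here 1−s−f = 0.560 and s = 0.015.
u_1 = 0.012000 × 0.560 + 0.015 = 0.021720.
u_2 = 0.021720 × 0.560 + 0.015 = 0.027163.
u_3 = 0.027163 × 0.560 + 0.015 = 0.030211.

Unemployment rate after three months ≈ 3.02%.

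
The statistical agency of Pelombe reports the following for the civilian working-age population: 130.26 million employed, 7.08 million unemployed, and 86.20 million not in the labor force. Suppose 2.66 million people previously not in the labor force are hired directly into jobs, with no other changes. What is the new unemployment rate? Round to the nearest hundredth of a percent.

Initially, labor force = 130.26 + 7.08 = 137.34 million, so u = 7.08/137.34 = 5.16%.
After the change, employed and labor force both rise by 2.66; unemployed unchanged → E = 132.92, U = 7.08, labor force = 140.00 million.
New unemployment rate = 7.08 / 140.00 = 5.06%.

New unemployment rate ≈ 5.06%.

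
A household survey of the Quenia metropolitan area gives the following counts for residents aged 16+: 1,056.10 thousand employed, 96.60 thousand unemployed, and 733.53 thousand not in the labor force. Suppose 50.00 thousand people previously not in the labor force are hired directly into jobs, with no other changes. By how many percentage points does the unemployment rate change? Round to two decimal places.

Initially, labor force = 1,056.10 + 96.60 = 1,152.70 thousand, so u = 96.60/1,152.70 = 8.38%.
After the change, employed and labor force both rise by 50.00; unemployed unchanged → E = 1,106.10, U = 96.60, labor force = 1,202.70 thousand.
New unemployment rate = 96.60 / 1,202.70 = 8.03%.
Change = 8.03% − 8.38% = −0.35 percentage points.

The unemployment rate changes by −0.35 percentage points.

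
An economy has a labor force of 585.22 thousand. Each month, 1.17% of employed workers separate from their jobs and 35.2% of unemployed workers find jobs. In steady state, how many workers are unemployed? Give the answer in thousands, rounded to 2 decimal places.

Steady-state unemployment rate u* = s/(s+f) = 1.17/(1.17+35.2) = 0.032169.
Unemployed = u* × labor force = 0.032169 × 585.22 ≈ 18.83 thousand.

About 18.83 thousand are unemployed in steady state.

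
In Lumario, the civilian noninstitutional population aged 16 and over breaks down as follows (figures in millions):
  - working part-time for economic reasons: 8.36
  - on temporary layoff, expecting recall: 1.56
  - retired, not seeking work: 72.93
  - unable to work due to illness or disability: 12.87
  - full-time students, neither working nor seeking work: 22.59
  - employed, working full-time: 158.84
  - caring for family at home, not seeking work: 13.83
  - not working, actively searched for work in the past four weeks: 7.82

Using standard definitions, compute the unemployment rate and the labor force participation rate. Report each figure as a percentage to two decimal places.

Employed = 8.36 + 158.84 = 167.20 million (anyone who worked, including part-time for economic reasons, counts as employed).
Unemployed = 1.56 + 7.82 = 9.38 million (jobless and actively searching, or on temporary layoff).
Labor force = 167.20 + 9.38 = 176.58 million.
Not in labor force = 72.93 + 12.87 + 22.59 + 13.83 = 122.22 million (those not working and not actively searching are outside the labor force).
Civilian working-age population = 176.58 + 122.22 = 298.80 million.
Unemployment rate = 9.38 / 176.58 = 5.31%.
Labor force participation rate = 176.58 / 298.80 = 59.10%.

Unemployment rate ≈ 5.31%; labor force participation rate ≈ 59.10%.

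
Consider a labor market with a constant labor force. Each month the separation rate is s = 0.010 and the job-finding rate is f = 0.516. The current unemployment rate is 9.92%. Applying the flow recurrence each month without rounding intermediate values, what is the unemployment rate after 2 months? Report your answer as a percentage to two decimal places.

With a fixed labor force, u_{t+1} = u_t + s·(1−u_t) − f·u_t = u_t·(1−s−f) + s.
Here 1−s−f = 0.474 and s = 0.010.
u_1 = 0.099200 × 0.474 + 0.010 = 0.057021.
u_2 = 0.057021 × 0.474 + 0.010 = 0.037028.

Unemployment rate after two months ≈ 3.70%.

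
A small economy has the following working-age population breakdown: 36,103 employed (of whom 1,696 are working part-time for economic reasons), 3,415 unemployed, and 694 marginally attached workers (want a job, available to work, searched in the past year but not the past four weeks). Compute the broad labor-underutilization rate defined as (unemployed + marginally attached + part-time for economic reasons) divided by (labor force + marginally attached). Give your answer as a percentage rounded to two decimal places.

Labor force = 36,103 + 3,415 = 39,518.
Numerator = 3,415 + 694 + 1,696 = 5,805.
Denominator = 39,518 + 694 = 40,212.
Broad rate = 5,805 / 40,212 = 14.44%.

Broad underutilization rate ≈ 14.44%.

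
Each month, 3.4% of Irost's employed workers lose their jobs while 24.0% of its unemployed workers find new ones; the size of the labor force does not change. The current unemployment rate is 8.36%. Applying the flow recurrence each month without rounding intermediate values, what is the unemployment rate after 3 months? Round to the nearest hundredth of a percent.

Unemployment rate after three months ≈ 10.86%.

With a fixed labor force, u_{t+1} = u_t + s·(1−u_t) − f·u_t = u_t·(1−s−f) + s.
Here 1−s−f = 0.726 and s = 0.034.
u_1 = 0.083600 × 0.726 + 0.034 = 0.094694.
u_2 = 0.094694 × 0.726 + 0.034 = 0.102748.
u_3 = 0.102748 × 0.726 + 0.034 = 0.108595.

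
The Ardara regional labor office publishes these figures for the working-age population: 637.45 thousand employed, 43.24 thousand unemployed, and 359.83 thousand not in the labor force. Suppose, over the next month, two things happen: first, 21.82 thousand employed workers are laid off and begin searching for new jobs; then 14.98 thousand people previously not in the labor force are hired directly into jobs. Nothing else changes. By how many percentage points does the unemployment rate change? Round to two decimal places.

Initially, labor force = 637.45 + 43.24 = 680.69 thousand, so u = 43.24/680.69 = 6.35%.
After the first change, employed falls and unemployed rises by 21.82; labor force unchanged → E = 615.63, U = 65.06, labor force = 680.69 thousand.
After the second change, employed and labor force both rise by 14.98; unemployed unchanged → E = 630.61, U = 65.06, labor force = 695.67 thousand.
New unemployment rate = 65.06 / 695.67 = 9.35%.
Change = 9.35% − 6.35% = +3.00 percentage points.

The unemployment rate changes by +3.00 percentage points.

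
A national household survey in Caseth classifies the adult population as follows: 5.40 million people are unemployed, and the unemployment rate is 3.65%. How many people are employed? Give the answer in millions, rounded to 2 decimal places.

About 142.55 million are employed.

Labor force = U / u = 5.40 / 0.0365 ≈ 147.95 million.
Employed = labor force − unemployed = 147.95 − 5.40 = 142.55 million.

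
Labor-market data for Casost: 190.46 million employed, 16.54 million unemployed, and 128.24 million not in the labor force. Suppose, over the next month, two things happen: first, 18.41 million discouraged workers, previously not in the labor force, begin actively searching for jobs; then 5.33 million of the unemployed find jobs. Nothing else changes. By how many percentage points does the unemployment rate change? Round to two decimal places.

Initially, labor force = 190.46 + 16.54 = 207.00 million, so u = 16.54/207.00 = 7.99%.
After the first change, unemployed and labor force both rise by 18.41 → E = 190.46, U = 34.95, labor force = 225.41 million.
After the second change, unemployed falls and employed rises by 5.33; labor force unchanged → E = 195.79, U = 29.62, labor force = 225.41 million.
New unemployment rate = 29.62 / 225.41 = 13.14%.
Change = 13.14% − 7.99% = +5.15 percentage points.

The unemployment rate changes by +5.15 percentage points.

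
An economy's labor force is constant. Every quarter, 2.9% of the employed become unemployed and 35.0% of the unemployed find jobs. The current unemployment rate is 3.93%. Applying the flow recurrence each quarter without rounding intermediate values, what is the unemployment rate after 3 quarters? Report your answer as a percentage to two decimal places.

With a fixed labor force, u_{t+1} = u_t + s·(1−u_t) − f·u_t = u_t·(1−s−f) + s.
Here 1−s−f = 0.621 and s = 0.029.
u_1 = 0.039300 × 0.621 + 0.029 = 0.053405.
u_2 = 0.053405 × 0.621 + 0.029 = 0.062165.
u_3 = 0.062165 × 0.621 + 0.029 = 0.067604.

Unemployment rate after three quarters ≈ 6.76%.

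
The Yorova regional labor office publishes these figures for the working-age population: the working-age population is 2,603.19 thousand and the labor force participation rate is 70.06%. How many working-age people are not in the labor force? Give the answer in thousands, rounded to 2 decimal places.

About 779.40 thousand are not in the labor force.

Share not in the labor force = 1 − 0.7006 = 0.2994.
Not in labor force = 0.2994 × 2,603.19 ≈ 779.40 thousand.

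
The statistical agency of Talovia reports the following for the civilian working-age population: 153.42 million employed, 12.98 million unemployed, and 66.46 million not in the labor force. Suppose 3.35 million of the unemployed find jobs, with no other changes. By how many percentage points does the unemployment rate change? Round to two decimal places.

Initially, labor force = 153.42 + 12.98 = 166.40 million, so u = 12.98/166.40 = 7.80%.
After the change, unemployed falls and employed rises by 3.35; labor force unchanged → E = 156.77, U = 9.63, labor force = 166.40 million.
New unemployment rate = 9.63 / 166.40 = 5.79%.
Change = 5.79% − 7.80% = −2.01 percentage points.

The unemployment rate changes by −2.01 percentage points.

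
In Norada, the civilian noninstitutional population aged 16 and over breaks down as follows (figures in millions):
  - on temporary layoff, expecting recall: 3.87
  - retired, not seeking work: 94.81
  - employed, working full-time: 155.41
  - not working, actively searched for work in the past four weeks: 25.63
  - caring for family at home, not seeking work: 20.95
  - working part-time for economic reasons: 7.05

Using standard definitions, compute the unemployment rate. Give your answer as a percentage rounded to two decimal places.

Employed = 155.41 + 7.05 = 162.46 million (anyone who worked, including part-time for economic reasons, counts as employed).
Unemployed = 3.87 + 25.63 = 29.50 million (jobless and actively searching, or on temporary layoff).
Labor force = 162.46 + 29.50 = 191.96 million.
Unemployment rate = 29.50 / 191.96 = 15.37%.

Unemployment rate ≈ 15.37%.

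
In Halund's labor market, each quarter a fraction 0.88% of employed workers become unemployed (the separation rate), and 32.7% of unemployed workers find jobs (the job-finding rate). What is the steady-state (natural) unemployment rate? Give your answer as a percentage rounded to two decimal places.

Steady-state unemployment rate ≈ 2.62%.

At steady state the flows balance: s·E = f·U, so U/(E+U) = s/(s+f).
u* = 0.88 / (0.88 + 32.7) = 0.88 / 33.58 = 2.62%.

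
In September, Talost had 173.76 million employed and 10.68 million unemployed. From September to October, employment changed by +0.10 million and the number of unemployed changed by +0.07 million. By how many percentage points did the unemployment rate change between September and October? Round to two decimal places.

September: labor force = 173.76 + 10.68 = 184.44; u = 10.68/184.44 = 5.79%.
October: labor force = 173.86 + 10.75 = 184.61; u = 10.75/184.61 = 5.82%.
Change = 5.82% − 5.79% = +0.03 pp.

The unemployment rate changed by +0.03 percentage points.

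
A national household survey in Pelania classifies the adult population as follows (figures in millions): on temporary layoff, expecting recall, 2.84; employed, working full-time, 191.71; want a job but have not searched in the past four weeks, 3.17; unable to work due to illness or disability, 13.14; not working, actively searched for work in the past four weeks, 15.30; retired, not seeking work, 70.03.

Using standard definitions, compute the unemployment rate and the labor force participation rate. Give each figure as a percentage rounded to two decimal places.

Unemployment rate ≈ 8.64%; labor force participation rate ≈ 70.85%.

Employed = 191.71 million.
Unemployed = 2.84 + 15.30 = 18.14 million (jobless and actively searching, or on temporary layoff).
Labor force = 191.71 + 18.14 = 209.85 million.
Not in labor force = 3.17 + 13.14 + 70.03 = 86.34 million (those not working and not actively searching are outside the labor force — including those who want a job but have given up searching).
Civilian working-age population = 209.85 + 86.34 = 296.19 million.
Unemployment rate = 18.14 / 209.85 = 8.64%.
Labor force participation rate = 209.85 / 296.19 = 70.85%.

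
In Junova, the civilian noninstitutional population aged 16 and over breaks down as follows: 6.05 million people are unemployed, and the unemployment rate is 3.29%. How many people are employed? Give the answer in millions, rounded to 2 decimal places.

Labor force = U / u = 6.05 / 0.0329 ≈ 183.89 million.
Employed = labor force − unemployed = 183.89 − 6.05 = 177.84 million.

About 177.84 million are employed.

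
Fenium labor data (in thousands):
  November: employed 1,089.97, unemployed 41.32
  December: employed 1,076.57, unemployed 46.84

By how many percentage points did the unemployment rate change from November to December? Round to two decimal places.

November: labor force = 1,089.97 + 41.32 = 1,131.29; u = 41.32/1,131.29 = 3.65%.
December: labor force = 1,076.57 + 46.84 = 1,123.41; u = 46.84/1,123.41 = 4.17%.
Change = 4.17% − 3.65% = +0.52 pp.

The unemployment rate changed by +0.52 percentage points.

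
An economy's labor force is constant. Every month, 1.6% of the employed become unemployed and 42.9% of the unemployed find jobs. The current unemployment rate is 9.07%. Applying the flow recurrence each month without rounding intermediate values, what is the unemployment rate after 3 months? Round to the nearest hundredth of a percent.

Unemployment rate after three months ≈ 4.53%.

With a fixed labor force, u_{t+1} = u_t + s·(1−u_t) − f·u_t = u_t·(1−s−f) + s.
Here 1−s−f = 0.555 and s = 0.016.
u_1 = 0.090700 × 0.555 + 0.016 = 0.066339.
u_2 = 0.066339 × 0.555 + 0.016 = 0.052818.
u_3 = 0.052818 × 0.555 + 0.016 = 0.045314.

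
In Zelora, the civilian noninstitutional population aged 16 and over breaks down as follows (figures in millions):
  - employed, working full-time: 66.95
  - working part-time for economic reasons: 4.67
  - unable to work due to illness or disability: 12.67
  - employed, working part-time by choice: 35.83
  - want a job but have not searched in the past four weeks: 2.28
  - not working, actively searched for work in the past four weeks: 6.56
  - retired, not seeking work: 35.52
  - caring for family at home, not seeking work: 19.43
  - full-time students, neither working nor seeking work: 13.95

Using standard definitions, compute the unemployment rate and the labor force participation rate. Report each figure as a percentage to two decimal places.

Unemployment rate ≈ 5.75%; labor force participation rate ≈ 57.62%.

Employed = 66.95 + 4.67 + 35.83 = 107.45 million (anyone who worked, including part-time for economic reasons, counts as employed).
Unemployed = 6.56 million.
Labor force = 107.45 + 6.56 = 114.01 million.
Not in labor force = 12.67 + 2.28 + 35.52 + 19.43 + 13.95 = 83.85 million (those not working and not actively searching are outside the labor force — including those who want a job but have given up searching).
Civilian working-age population = 114.01 + 83.85 = 197.86 million.
Unemployment rate = 6.56 / 114.01 = 5.75%.
Labor force participation rate = 114.01 / 197.86 = 57.62%.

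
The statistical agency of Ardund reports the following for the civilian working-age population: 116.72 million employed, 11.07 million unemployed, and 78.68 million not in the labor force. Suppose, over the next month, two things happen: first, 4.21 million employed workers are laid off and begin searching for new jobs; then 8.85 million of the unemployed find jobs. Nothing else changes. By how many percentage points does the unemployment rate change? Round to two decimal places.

Initially, labor force = 116.72 + 11.07 = 127.79 million, so u = 11.07/127.79 = 8.66%.
After the first change, employed falls and unemployed rises by 4.21; labor force unchanged → E = 112.51, U = 15.28, labor force = 127.79 million.
After the second change, unemployed falls and employed rises by 8.85; labor force unchanged → E = 121.36, U = 6.43, labor force = 127.79 million.
New unemployment rate = 6.43 / 127.79 = 5.03%.
Change = 5.03% − 8.66% = −3.63 percentage points.

The unemployment rate changes by −3.63 percentage points.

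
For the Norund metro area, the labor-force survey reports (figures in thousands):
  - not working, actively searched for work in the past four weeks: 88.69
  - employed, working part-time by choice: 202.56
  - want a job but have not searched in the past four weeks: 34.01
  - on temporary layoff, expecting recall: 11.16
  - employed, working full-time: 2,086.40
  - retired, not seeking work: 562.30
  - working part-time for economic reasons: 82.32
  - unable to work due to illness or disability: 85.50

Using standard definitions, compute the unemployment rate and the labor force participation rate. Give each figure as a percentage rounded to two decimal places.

Employed = 202.56 + 2,086.40 + 82.32 = 2,371.28 thousand (anyone who worked, including part-time for economic reasons, counts as employed).
Unemployed = 88.69 + 11.16 = 99.85 thousand (jobless and actively searching, or on temporary layoff).
Labor force = 2,371.28 + 99.85 = 2,471.13 thousand.
Not in labor force = 34.01 + 562.30 + 85.50 = 681.81 thousand (those not working and not actively searching are outside the labor force — including those who want a job but have given up searching).
Civilian working-age population = 2,471.13 + 681.81 = 3,152.94 thousand.
Unemployment rate = 99.85 / 2,471.13 = 4.04%.
Labor force participation rate = 2,471.13 / 3,152.94 = 78.38%.

Unemployment rate ≈ 4.04%; labor force participation rate ≈ 78.38%.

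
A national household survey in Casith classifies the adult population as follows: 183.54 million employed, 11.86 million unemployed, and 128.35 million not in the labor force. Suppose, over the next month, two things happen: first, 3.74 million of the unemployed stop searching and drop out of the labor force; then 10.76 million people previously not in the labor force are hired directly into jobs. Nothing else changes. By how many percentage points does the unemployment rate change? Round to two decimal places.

Initially, labor force = 183.54 + 11.86 = 195.40 million, so u = 11.86/195.40 = 6.07%.
After the first change, unemployed and labor force both fall by 3.74 → E = 183.54, U = 8.12, labor force = 191.66 million.
After the second change, employed and labor force both rise by 10.76; unemployed unchanged → E = 194.30, U = 8.12, labor force = 202.42 million.
New unemployment rate = 8.12 / 202.42 = 4.01%.
Change = 4.01% − 6.07% = −2.06 percentage points.

The unemployment rate changes by −2.06 percentage points.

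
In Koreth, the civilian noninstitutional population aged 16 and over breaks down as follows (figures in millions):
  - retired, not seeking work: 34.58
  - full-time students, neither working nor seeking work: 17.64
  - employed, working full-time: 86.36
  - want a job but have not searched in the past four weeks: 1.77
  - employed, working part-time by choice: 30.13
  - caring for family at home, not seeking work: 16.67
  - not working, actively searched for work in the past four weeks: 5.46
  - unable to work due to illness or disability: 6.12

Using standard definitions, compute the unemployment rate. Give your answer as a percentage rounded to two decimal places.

Unemployment rate ≈ 4.48%.

Employed = 86.36 + 30.13 = 116.49 million.
Unemployed = 5.46 million.
Labor force = 116.49 + 5.46 = 121.95 million.
Unemployment rate = 5.46 / 121.95 = 4.48%.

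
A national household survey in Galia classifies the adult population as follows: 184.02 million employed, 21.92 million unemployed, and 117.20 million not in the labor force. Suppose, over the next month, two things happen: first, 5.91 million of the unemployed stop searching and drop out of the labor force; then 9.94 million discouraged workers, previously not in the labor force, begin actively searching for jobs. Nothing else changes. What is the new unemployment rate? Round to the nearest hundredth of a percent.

Initially, labor force = 184.02 + 21.92 = 205.94 million, so u = 21.92/205.94 = 10.64%.
After the first change, unemployed and labor force both fall by 5.91 → E = 184.02, U = 16.01, labor force = 200.03 million.
After the second change, unemployed and labor force both rise by 9.94 → E = 184.02, U = 25.95, labor force = 209.97 million.
New unemployment rate = 25.95 / 209.97 = 12.36%.

New unemployment rate ≈ 12.36%.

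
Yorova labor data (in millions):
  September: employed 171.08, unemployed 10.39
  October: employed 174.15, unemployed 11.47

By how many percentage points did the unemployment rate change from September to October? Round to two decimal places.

The unemployment rate changed by +0.45 percentage points.

September: labor force = 171.08 + 10.39 = 181.47; u = 10.39/181.47 = 5.73%.
October: labor force = 174.15 + 11.47 = 185.62; u = 11.47/185.62 = 6.18%.
Change = 6.18% − 5.73% = +0.45 pp.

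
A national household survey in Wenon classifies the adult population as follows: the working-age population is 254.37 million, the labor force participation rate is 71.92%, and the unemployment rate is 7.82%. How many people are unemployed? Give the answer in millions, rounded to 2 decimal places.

About 14.31 million are unemployed.

Labor force = 0.7192 × 254.37 = 182.94 million.
Unemployed = 0.0782 × 182.94 ≈ 14.31 million.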